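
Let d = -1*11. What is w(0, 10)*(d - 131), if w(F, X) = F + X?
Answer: -1420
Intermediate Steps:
d = -11
w(0, 10)*(d - 131) = (0 + 10)*(-11 - 131) = 10*(-142) = -1420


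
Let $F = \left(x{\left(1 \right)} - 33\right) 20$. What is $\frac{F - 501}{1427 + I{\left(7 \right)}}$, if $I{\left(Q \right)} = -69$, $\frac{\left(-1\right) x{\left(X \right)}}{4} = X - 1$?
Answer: $- \frac{1161}{1358} \approx -0.85493$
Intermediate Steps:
$x{\left(X \right)} = 4 - 4 X$ ($x{\left(X \right)} = - 4 \left(X - 1\right) = - 4 \left(-1 + X\right) = 4 - 4 X$)
$F = -660$ ($F = \left(\left(4 - 4\right) - 33\right) 20 = \left(0 - 33\right) 20 = \left(-33\right) 20 = -660$)
$\frac{F - 501}{1427 + I{\left(7 \right)}} = \frac{-660 - 501}{1427 - 69} = - \frac{1161}{1358}$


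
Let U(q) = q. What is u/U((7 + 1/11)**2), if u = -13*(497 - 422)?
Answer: -3025/156 ≈ -19.391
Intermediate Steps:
u = -975 (u = -13*75 = -975)
u/U((7 + 1/11)**2) = -975/(7 + 1/11)**2 = -975/((78/11)**2) = -975/6084/121 = -975*121/6084 = -3025/156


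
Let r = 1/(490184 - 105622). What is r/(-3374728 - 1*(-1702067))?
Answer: -1/643241859482 ≈ -1.5546e-12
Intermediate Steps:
r = 1/384562 ≈ 2.6004e-6
r/(-3374728 - 1*(-1702067)) = 1/(384562*(-3374728 - 1*(-1702067))) = 1/(384562*(-3374728 + 1702067)) = (1/384562)/(-1672661) = (1/384562)*(-1/1672661) = -1/643241859482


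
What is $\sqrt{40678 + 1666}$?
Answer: $2 \sqrt{10586} \approx 205.78$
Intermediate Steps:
$\sqrt{40678 + 1666} = \sqrt{42344} = 2 \sqrt{10586}$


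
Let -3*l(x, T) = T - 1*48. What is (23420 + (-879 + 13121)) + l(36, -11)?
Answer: 107045/3 ≈ 35682.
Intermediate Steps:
l(x, T) = 16 - T/3 (l(x, T) = -(T - 1*48)/3 = -(T - 48)/3 = -(-48 + T)/3 = 16 - T/3)
(23420 + (-879 + 13121)) + l(36, -11) = (23420 + (-879 + 13121)) + (16 - 1/3*(-11)) = (23420 + 12242) + (16 + 11/3) = 35662 + 59/3 = 107045/3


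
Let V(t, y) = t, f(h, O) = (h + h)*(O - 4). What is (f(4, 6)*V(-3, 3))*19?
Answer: -912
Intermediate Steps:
f(h, O) = 2*h*(-4 + O) (f(h, O) = (2*h)*(-4 + O) = 2*h*(-4 + O))
(f(4, 6)*V(-3, 3))*19 = ((2*4*(-4 + 6))*(-3))*19 = ((2*4*2)*(-3))*19 = (16*(-3))*19 = -48*19 = -912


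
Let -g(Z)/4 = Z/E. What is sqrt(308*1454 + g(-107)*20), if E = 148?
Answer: 2*sqrt(153290297)/37 ≈ 669.25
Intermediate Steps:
g(Z) = -Z/37 (g(Z) = -4*Z/148 = -Z/37)
sqrt(308*1454 + g(-107)*20) = sqrt(308*1454 - 1/37*(-107)*20) = sqrt(447832 + (107/37)*20) = sqrt(447832 + 2140/37) = sqrt(16571924/37) = 2*sqrt(153290297)/37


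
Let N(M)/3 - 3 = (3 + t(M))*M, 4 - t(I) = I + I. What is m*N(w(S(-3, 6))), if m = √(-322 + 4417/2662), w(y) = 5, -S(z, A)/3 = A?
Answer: -126*I*√382866/121 ≈ -644.33*I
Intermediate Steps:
t(I) = 4 - 2*I (t(I) = 4 - (I + I) = 4 - 2*I)
S(z, A) = -3*A
m = 7*I*√382866/242 (m = √(-322 + 4417*(1/2662)) = √(-322 + 4417/2662) = √(-852747/2662) = 7*I*√382866/242 ≈ 17.898*I)
N(M) = 9 + 3*M*(7 - 2*M) (N(M) = 9 + 3*((3 + (4 - 2*M))*M) = 9 + 3*((7 - 2*M)*M) = 9 + 3*(M*(7 - 2*M)) = 9 + 3*M*(7 - 2*M))
m*N(w(S(-3, 6))) = (7*I*√382866/242)*(9 - 6*5² + 21*5) = (7*I*√382866/242)*(9 - 6*25 + 105) = (7*I*√382866/242)*(9 - 150 + 105) = (7*I*√382866/242)*(-36) = -126*I*√382866/121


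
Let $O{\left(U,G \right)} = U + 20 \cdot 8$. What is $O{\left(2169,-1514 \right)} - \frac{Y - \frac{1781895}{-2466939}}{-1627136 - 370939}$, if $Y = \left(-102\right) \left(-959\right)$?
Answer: $\frac{3826727695176274}{1643043047475} \approx 2329.0$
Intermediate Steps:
$Y = 97818$
$O{\left(U,G \right)} = 160 + U$ ($O{\left(U,G \right)} = U + 160 = 160 + U$)
$O{\left(2169,-1514 \right)} - \frac{Y - \frac{1781895}{-2466939}}{-1627136 - 370939} = \left(160 + 2169\right) - \frac{97818 - \frac{1781895}{-2466939}}{-1627136 - 370939} = 2329 - \frac{97818 - - \frac{593965}{822313}}{-1998075} = 2329 - \left(97818 + \frac{593965}{822313}\right) \left(- \frac{1}{1998075}\right) = 2329 - \frac{80437606999}{822313} \left(- \frac{1}{1998075}\right) = 2329 - - \frac{80437606999}{1643043047475} = 2329 + \frac{80437606999}{1643043047475} = \frac{3826727695176274}{1643043047475}$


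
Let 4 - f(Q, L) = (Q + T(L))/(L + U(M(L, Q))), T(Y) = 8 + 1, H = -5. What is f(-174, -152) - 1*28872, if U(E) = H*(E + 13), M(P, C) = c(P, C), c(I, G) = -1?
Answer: -6120181/212 ≈ -28869.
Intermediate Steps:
T(Y) = 9
M(P, C) = -1
U(E) = -65 - 5*E (U(E) = -5*(E + 13) = -5*(13 + E) = -65 - 5*E)
f(Q, L) = 4 - (9 + Q)/(-60 + L) (f(Q, L) = 4 - (Q + 9)/(L + (-65 - 5*(-1))) = 4 - (9 + Q)/(L + (-65 + 5)) = 4 - (9 + Q)/(L - 60) = 4 - (9 + Q)/(-60 + L))
f(-174, -152) - 1*28872 = (-249 - 1*(-174) + 4*(-152))/(-60 - 152) - 1*28872 = (-249 + 174 - 608)/(-212) - 28872 = -1/212*(-683) - 28872 = 683/212 - 28872 = -6120181/212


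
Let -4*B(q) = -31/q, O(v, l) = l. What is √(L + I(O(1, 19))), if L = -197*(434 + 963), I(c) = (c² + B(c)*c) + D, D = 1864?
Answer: I*√1091905/2 ≈ 522.47*I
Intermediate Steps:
B(q) = 31/(4*q) (B(q) = -(-31)/(4*q) = 31/(4*q))
I(c) = 7487/4 + c² (I(c) = (c² + (31/(4*c))*c) + 1864 = (c² + 31/4) + 1864 = (31/4 + c²) + 1864 = 7487/4 + c²)
L = -275209 (L = -197*1397 = -275209)
√(L + I(O(1, 19))) = √(-275209 + (7487/4 + 19²)) = √(-275209 + (7487/4 + 361)) = √(-275209 + 8931/4) = √(-1091905/4) = I*√1091905/2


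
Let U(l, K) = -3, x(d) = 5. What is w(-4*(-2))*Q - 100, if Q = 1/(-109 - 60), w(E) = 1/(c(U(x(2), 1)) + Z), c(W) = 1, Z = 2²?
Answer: -84501/845 ≈ -100.00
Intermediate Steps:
Z = 4
w(E) = ⅕ (w(E) = 1/(1 + 4) = 1/5 = ⅕)
Q = -1/169 (Q = 1/(-169) = -1/169 ≈ -0.0059172)
w(-4*(-2))*Q - 100 = (⅕)*(-1/169) - 100 = -1/845 - 100 = -84501/845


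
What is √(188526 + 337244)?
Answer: 7*√10730 ≈ 725.10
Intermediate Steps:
√(188526 + 337244) = √525770 = 7*√10730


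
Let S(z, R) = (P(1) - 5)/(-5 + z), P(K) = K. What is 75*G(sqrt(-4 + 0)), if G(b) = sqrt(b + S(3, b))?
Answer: 75*sqrt(2 + 2*I) ≈ 116.53 + 48.27*I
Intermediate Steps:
S(z, R) = -4/(-5 + z) (S(z, R) = (1 - 5)/(-5 + z) = -4/(-5 + z))
G(b) = sqrt(2 + b) (G(b) = sqrt(b - 4/(-5 + 3)) = sqrt(b - 4/(-2)) = sqrt(b - 4*(-1/2)) = sqrt(b + 2) = sqrt(2 + b))
75*G(sqrt(-4 + 0)) = 75*sqrt(2 + sqrt(-4 + 0)) = 75*sqrt(2 + sqrt(-4)) = 75*sqrt(2 + 2*I)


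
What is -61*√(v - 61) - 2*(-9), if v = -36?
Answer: 18 - 61*I*√97 ≈ 18.0 - 600.78*I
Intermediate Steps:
-61*√(v - 61) - 2*(-9) = -61*√(-36 - 61) - 2*(-9) = -61*I*√97 + 18 = 18 - 61*I*√97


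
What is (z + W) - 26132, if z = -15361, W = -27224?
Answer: -68717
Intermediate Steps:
(z + W) - 26132 = (-15361 - 27224) - 26132 = -42585 - 26132 = -68717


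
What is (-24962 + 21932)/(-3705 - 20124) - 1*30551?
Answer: -242665583/7943 ≈ -30551.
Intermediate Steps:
(-24962 + 21932)/(-3705 - 20124) - 1*30551 = -3030/(-23829) - 30551 = -3030*(-1/23829) - 30551 = 1010/7943 - 30551 = -242665583/7943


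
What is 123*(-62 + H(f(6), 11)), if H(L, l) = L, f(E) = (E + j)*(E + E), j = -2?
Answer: -1722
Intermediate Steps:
f(E) = 2*E*(-2 + E) (f(E) = (E - 2)*(E + E) = (-2 + E)*(2*E) = 2*E*(-2 + E))
123*(-62 + H(f(6), 11)) = 123*(-62 + 2*6*(-2 + 6)) = 123*(-62 + 2*6*4) = 123*(-62 + 48) = 123*(-14) = -1722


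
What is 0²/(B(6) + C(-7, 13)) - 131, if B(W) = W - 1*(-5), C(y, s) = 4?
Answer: -131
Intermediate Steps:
B(W) = 5 + W (B(W) = W + 5 = 5 + W)
0²/(B(6) + C(-7, 13)) - 131 = 0²/((5 + 6) + 4) - 131 = 0/(11 + 4) - 131 = 0/15 - 131 = (1/15)*0 - 131 = 0 - 131 = -131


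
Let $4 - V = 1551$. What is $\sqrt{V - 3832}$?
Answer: $i \sqrt{5379} \approx 73.342 i$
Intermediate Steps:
$V = -1547$ ($V = 4 - 1551 = -1547$)
$\sqrt{V - 3832} = \sqrt{-1547 - 3832} = \sqrt{-5379} = i \sqrt{5379}$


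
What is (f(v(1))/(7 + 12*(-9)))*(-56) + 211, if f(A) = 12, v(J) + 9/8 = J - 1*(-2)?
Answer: 21983/101 ≈ 217.65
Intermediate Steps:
v(J) = 7/8 + J (v(J) = -9/8 + (J - 1*(-2)) = -9/8 + (J + 2) = -9/8 + (2 + J) = 7/8 + J)
(f(v(1))/(7 + 12*(-9)))*(-56) + 211 = (12/(7 + 12*(-9)))*(-56) + 211 = (12/(7 - 108))*(-56) + 211 = (12/(-101))*(-56) + 211 = (12*(-1/101))*(-56) + 211 = -12/101*(-56) + 211 = 672/101 + 211 = 21983/101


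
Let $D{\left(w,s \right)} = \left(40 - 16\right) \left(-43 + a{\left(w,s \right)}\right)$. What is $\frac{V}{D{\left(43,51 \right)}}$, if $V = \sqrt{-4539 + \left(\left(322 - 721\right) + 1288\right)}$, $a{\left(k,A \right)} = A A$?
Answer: $\frac{5 i \sqrt{146}}{61392} \approx 0.00098409 i$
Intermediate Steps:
$a{\left(k,A \right)} = A^{2}$
$D{\left(w,s \right)} = -1032 + 24 s^{2}$ ($D{\left(w,s \right)} = \left(40 - 16\right) \left(-43 + s^{2}\right) = 24 \left(-43 + s^{2}\right) = -1032 + 24 s^{2}$)
$V = 5 i \sqrt{146}$ ($V = \sqrt{-4539 + \left(-399 + 1288\right)} = \sqrt{-4539 + 889} = \sqrt{-3650} = 5 i \sqrt{146} \approx 60.415 i$)
$\frac{V}{D{\left(43,51 \right)}} = \frac{5 i \sqrt{146}}{-1032 + 24 \cdot 51^{2}} = \frac{5 i \sqrt{146}}{-1032 + 24 \cdot 2601} = \frac{5 i \sqrt{146}}{-1032 + 62424} = \frac{5 i \sqrt{146}}{61392}$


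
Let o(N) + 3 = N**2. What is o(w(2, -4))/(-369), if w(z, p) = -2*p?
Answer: -61/369 ≈ -0.16531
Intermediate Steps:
o(N) = -3 + N**2
o(w(2, -4))/(-369) = (-3 + (-2*(-4))**2)/(-369) = (-3 + 8**2)*(-1/369) = (-3 + 64)*(-1/369) = 61*(-1/369) = -61/369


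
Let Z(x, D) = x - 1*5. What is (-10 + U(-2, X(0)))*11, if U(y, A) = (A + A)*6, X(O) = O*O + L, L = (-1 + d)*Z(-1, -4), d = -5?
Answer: 4642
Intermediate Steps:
Z(x, D) = -5 + x (Z(x, D) = x - 5 = -5 + x)
L = 36 (L = (-1 - 5)*(-5 - 1) = -6*(-6) = 36)
X(O) = 36 + O**2 (X(O) = O*O + 36 = O**2 + 36 = 36 + O**2)
U(y, A) = 12*A (U(y, A) = (2*A)*6 = 12*A)
(-10 + U(-2, X(0)))*11 = (-10 + 12*(36 + 0**2))*11 = (-10 + 12*(36 + 0))*11 = (-10 + 12*36)*11 = (-10 + 432)*11 = 422*11 = 4642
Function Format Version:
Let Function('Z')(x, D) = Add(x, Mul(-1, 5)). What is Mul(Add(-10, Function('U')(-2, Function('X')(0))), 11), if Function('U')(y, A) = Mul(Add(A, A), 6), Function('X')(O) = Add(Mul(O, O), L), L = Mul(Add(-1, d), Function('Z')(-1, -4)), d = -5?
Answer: 4642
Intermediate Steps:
Function('Z')(x, D) = Add(-5, x) (Function('Z')(x, D) = Add(x, -5) = Add(-5, x))
L = 36 (L = Mul(Add(-1, -5), Add(-5, -1)) = Mul(-6, -6) = 36)
Function('X')(O) = Add(36, Pow(O, 2)) (Function('X')(O) = Add(Mul(O, O), 36) = Add(Pow(O, 2), 36) = Add(36, Pow(O, 2)))
Function('U')(y, A) = Mul(12, A) (Function('U')(y, A) = Mul(Mul(2, A), 6) = Mul(12, A))
Mul(Add(-10, Function('U')(-2, Function('X')(0))), 11) = Mul(Add(-10, Mul(12, Add(36, Pow(0, 2)))), 11) = Mul(Add(-10, Mul(12, Add(36, 0))), 11) = Mul(Add(-10, Mul(12, 36)), 11) = Mul(Add(-10, 432), 11) = Mul(422, 11) = 4642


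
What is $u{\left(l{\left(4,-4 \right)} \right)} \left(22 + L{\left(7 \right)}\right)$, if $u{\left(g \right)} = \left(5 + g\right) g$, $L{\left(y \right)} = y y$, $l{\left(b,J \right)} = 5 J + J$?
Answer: $32376$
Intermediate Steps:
$l{\left(b,J \right)} = 6 J$
$L{\left(y \right)} = y^{2}$
$u{\left(g \right)} = g \left(5 + g\right)$
$u{\left(l{\left(4,-4 \right)} \right)} \left(22 + L{\left(7 \right)}\right) = 6 \left(-4\right) \left(5 + 6 \left(-4\right)\right) \left(22 + 7^{2}\right) = - 24 \left(5 - 24\right) \left(22 + 49\right) = \left(-24\right) \left(-19\right) 71 = 456 \cdot 71 = 32376$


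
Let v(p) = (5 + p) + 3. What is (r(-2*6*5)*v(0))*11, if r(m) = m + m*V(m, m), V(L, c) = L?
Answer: 311520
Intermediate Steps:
v(p) = 8 + p
r(m) = m + m² (r(m) = m + m*m = m + m²)
(r(-2*6*5)*v(0))*11 = (((-2*6*5)*(1 - 2*6*5))*(8 + 0))*11 = (((-12*5)*(1 - 12*5))*8)*11 = (-60*(1 - 60)*8)*11 = (-60*(-59)*8)*11 = (3540*8)*11 = 28320*11 = 311520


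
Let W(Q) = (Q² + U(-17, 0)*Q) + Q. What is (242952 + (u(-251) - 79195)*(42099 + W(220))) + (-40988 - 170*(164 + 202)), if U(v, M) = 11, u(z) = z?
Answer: -7399381250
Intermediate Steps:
W(Q) = Q² + 12*Q (W(Q) = (Q² + 11*Q) + Q = Q² + 12*Q)
(242952 + (u(-251) - 79195)*(42099 + W(220))) + (-40988 - 170*(164 + 202)) = (242952 + (-251 - 79195)*(42099 + 220*(12 + 220))) + (-40988 - 170*(164 + 202)) = (242952 - 79446*(42099 + 220*232)) + (-40988 - 170*366) = (242952 - 79446*(42099 + 51040)) + (-40988 - 62220) = (242952 - 79446*93139) - 103208 = (242952 - 7399520994) - 103208 = -7399278042 - 103208 = -7399381250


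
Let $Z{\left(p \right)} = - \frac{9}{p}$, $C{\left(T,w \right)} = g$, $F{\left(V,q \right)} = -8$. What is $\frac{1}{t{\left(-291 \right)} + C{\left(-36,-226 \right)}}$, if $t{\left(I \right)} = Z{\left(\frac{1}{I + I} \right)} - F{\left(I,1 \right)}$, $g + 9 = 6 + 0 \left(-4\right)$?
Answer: $\frac{1}{5243} \approx 0.00019073$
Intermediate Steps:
$g = -3$ ($g = -9 + \left(6 + 0 \left(-4\right)\right) = -9 + \left(6 + 0\right) = -9 + 6 = -3$)
$C{\left(T,w \right)} = -3$
$t{\left(I \right)} = 8 - 18 I$ ($t{\left(I \right)} = - \frac{9}{\frac{1}{I + I}} - -8 = - \frac{9}{\frac{1}{2 I}} + 8 = - \frac{9}{\frac{1}{2} \frac{1}{I}} + 8 = - 9 \cdot 2 I + 8 = - 18 I + 8 = 8 - 18 I$)
$\frac{1}{t{\left(-291 \right)} + C{\left(-36,-226 \right)}} = \frac{1}{\left(8 - -5238\right) - 3} = \frac{1}{\left(8 + 5238\right) - 3} = \frac{1}{5246 - 3} = \frac{1}{5243}$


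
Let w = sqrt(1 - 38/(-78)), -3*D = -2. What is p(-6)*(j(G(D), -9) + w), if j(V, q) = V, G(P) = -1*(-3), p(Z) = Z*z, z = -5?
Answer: 90 + 10*sqrt(2262)/13 ≈ 126.58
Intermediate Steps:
D = 2/3 (D = -1/3*(-2) = 2/3 ≈ 0.66667)
p(Z) = -5*Z (p(Z) = Z*(-5) = -5*Z)
G(P) = 3
w = sqrt(2262)/39 (w = sqrt(1 - 38*(-1)/78) = sqrt(1 - 1*(-19/39)) = sqrt(1 + 19/39) = sqrt(58/39) = sqrt(2262)/39 ≈ 1.2195)
p(-6)*(j(G(D), -9) + w) = (-5*(-6))*(3 + sqrt(2262)/39) = 30*(3 + sqrt(2262)/39) = 90 + 10*sqrt(2262)/13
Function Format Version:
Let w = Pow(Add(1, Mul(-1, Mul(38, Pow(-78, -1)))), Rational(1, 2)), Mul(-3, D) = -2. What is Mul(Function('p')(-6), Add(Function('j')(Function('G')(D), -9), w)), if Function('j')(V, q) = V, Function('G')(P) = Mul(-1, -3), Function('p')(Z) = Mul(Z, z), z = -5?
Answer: Add(90, Mul(Rational(10, 13), Pow(2262, Rational(1, 2)))) ≈ 126.58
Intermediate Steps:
D = Rational(2, 3) (D = Mul(Rational(-1, 3), -2) = Rational(2, 3) ≈ 0.66667)
Function('p')(Z) = Mul(-5, Z) (Function('p')(Z) = Mul(Z, -5) = Mul(-5, Z))
Function('G')(P) = 3
w = Mul(Rational(1, 39), Pow(2262, Rational(1, 2))) (w = Pow(Add(1, Mul(-1, Mul(38, Rational(-1, 78)))), Rational(1, 2)) = Pow(Add(1, Mul(-1, Rational(-19, 39))), Rational(1, 2)) = Pow(Add(1, Rational(19, 39)), Rational(1, 2)) = Pow(Rational(58, 39), Rational(1, 2)) = Mul(Rational(1, 39), Pow(2262, Rational(1, 2))) ≈ 1.2195)
Mul(Function('p')(-6), Add(Function('j')(Function('G')(D), -9), w)) = Mul(Mul(-5, -6), Add(3, Mul(Rational(1, 39), Pow(2262, Rational(1, 2))))) = Mul(30, Add(3, Mul(Rational(1, 39), Pow(2262, Rational(1, 2))))) = Add(90, Mul(Rational(10, 13), Pow(2262, Rational(1, 2))))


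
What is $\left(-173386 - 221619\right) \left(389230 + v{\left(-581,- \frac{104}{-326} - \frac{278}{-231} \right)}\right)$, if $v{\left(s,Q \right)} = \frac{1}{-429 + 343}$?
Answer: $- \frac{13222310073895}{86} \approx -1.5375 \cdot 10^{11}$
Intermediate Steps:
$v{\left(s,Q \right)} = - \frac{1}{86}$ ($v{\left(s,Q \right)} = \frac{1}{-86} = - \frac{1}{86}$)
$\left(-173386 - 221619\right) \left(389230 + v{\left(-581,- \frac{104}{-326} - \frac{278}{-231} \right)}\right) = \left(-173386 - 221619\right) \left(389230 - \frac{1}{86}\right) = \left(-395005\right) \frac{33473779}{86} = - \frac{13222310073895}{86}$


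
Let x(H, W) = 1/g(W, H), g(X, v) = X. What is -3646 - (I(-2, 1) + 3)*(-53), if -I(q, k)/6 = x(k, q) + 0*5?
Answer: -3328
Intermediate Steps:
x(H, W) = 1/W
I(q, k) = -6/q (I(q, k) = -6*(1/q + 0*5) = -6*(1/q + 0) = -6/q)
-3646 - (I(-2, 1) + 3)*(-53) = -3646 - (-6/(-2) + 3)*(-53) = -3646 - (-6*(-½) + 3)*(-53) = -3646 - (3 + 3)*(-53) = -3646 - 6*(-53) = -3646 - 1*(-318) = -3646 + 318 = -3328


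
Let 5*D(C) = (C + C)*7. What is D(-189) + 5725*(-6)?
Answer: -174396/5 ≈ -34879.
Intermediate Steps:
D(C) = 14*C/5 (D(C) = ((C + C)*7)/5 = ((2*C)*7)/5 = (14*C)/5 = 14*C/5)
D(-189) + 5725*(-6) = (14/5)*(-189) + 5725*(-6) = -2646/5 - 34350 = -174396/5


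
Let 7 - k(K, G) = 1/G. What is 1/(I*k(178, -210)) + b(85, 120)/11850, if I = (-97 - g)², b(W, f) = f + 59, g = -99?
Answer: 442717/8715675 ≈ 0.050795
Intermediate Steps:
k(K, G) = 7 - 1/G
b(W, f) = 59 + f
I = 4 (I = (-97 - 1*(-99))² = (-97 + 99)² = 2² = 4)
1/(I*k(178, -210)) + b(85, 120)/11850 = 1/(4*(7 - 1/(-210))) + (59 + 120)/11850 = 1/(4*(7 - 1*(-1/210))) + 179*(1/11850) = 1/(4*(7 + 1/210)) + 179/11850 = 1/(4*(1471/210)) + 179/11850 = (¼)*(210/1471) + 179/11850 = 105/2942 + 179/11850 = 442717/8715675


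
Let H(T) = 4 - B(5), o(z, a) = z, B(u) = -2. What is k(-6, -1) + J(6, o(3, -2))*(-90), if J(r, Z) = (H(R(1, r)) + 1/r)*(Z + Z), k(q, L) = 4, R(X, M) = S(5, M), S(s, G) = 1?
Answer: -3326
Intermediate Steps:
R(X, M) = 1
H(T) = 6 (H(T) = 4 - 1*(-2) = 4 + 2 = 6)
J(r, Z) = 2*Z*(6 + 1/r) (J(r, Z) = (6 + 1/r)*(Z + Z) = (6 + 1/r)*(2*Z) = 2*Z*(6 + 1/r))
k(-6, -1) + J(6, o(3, -2))*(-90) = 4 + (12*3 + 2*3/6)*(-90) = 4 + (36 + 2*3*(1/6))*(-90) = 4 + (36 + 1)*(-90) = 4 + 37*(-90) = 4 - 3330 = -3326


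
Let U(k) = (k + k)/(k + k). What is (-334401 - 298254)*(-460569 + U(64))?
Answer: 291380648040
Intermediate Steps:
U(k) = 1 (U(k) = (2*k)/((2*k)) = (2*k)*(1/(2*k)) = 1)
(-334401 - 298254)*(-460569 + U(64)) = (-334401 - 298254)*(-460569 + 1) = -632655*(-460568) = 291380648040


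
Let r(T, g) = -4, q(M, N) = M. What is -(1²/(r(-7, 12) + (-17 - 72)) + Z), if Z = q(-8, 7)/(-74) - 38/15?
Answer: 41911/17205 ≈ 2.4360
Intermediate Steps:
Z = -1346/555 (Z = -8/(-74) - 38/15 = -8*(-1/74) - 38*1/15 = 4/37 - 38/15 = -1346/555 ≈ -2.4252)
-(1²/(r(-7, 12) + (-17 - 72)) + Z) = -(1²/(-4 + (-17 - 72)) - 1346/555) = -(1/(-4 - 89) - 1346/555) = -(1/(-93) - 1346/555) = -(-1/93*1 - 1346/555) = -(-1/93 - 1346/555) = -1*(-41911/17205) = 41911/17205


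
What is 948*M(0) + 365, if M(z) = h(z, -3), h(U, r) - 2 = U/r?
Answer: 2261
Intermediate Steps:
h(U, r) = 2 + U/r
M(z) = 2 - z/3 (M(z) = 2 + z/(-3) = 2 + z*(-⅓) = 2 - z/3)
948*M(0) + 365 = 948*(2 - ⅓*0) + 365 = 948*(2 + 0) + 365 = 948*2 + 365 = 1896 + 365 = 2261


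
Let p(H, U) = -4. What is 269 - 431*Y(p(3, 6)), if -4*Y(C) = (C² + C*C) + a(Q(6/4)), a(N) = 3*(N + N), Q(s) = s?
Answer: 18747/4 ≈ 4686.8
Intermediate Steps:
a(N) = 6*N (a(N) = 3*(2*N) = 6*N)
Y(C) = -9/4 - C²/2 (Y(C) = -((C² + C*C) + 6*(6/4))/4 = -((C² + C²) + 6*(6*(¼)))/4 = -(2*C² + 6*(3/2))/4 = -(2*C² + 9)/4 = -(9 + 2*C²)/4 = -9/4 - C²/2)
269 - 431*Y(p(3, 6)) = 269 - 431*(-9/4 - ½*(-4)²) = 269 - 431*(-9/4 - ½*16) = 269 - 431*(-9/4 - 8) = 269 - 431*(-41/4) = 269 + 17671/4 = 18747/4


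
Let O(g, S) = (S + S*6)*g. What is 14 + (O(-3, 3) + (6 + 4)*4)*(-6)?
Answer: 152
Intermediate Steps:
O(g, S) = 7*S*g (O(g, S) = (S + 6*S)*g = (7*S)*g = 7*S*g)
14 + (O(-3, 3) + (6 + 4)*4)*(-6) = 14 + (7*3*(-3) + (6 + 4)*4)*(-6) = 14 + (-63 + 10*4)*(-6) = 14 + (-63 + 40)*(-6) = 14 - 23*(-6) = 14 + 138 = 152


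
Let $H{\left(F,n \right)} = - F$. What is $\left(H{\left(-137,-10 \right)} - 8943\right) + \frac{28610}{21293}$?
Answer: $- \frac{187477548}{21293} \approx -8804.7$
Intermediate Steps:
$\left(H{\left(-137,-10 \right)} - 8943\right) + \frac{28610}{21293} = \left(\left(-1\right) \left(-137\right) - 8943\right) + \frac{28610}{21293} = \left(137 - 8943\right) + 28610 \cdot \frac{1}{21293} = -8806 + \frac{28610}{21293} = - \frac{187477548}{21293}$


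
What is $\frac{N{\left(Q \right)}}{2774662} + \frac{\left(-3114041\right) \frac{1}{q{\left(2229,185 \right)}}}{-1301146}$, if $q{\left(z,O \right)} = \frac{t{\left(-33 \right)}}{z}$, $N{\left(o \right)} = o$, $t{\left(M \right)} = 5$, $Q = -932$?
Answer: $\frac{125061497184527}{117215596190} \approx 1066.9$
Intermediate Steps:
$q{\left(z,O \right)} = \frac{5}{z}$
$\frac{N{\left(Q \right)}}{2774662} + \frac{\left(-3114041\right) \frac{1}{q{\left(2229,185 \right)}}}{-1301146} = - \frac{932}{2774662} + \frac{\left(-3114041\right) \frac{1}{5 \cdot \frac{1}{2229}}}{-1301146} = \left(-932\right) \frac{1}{2774662} + - \frac{3114041}{5 \cdot \frac{1}{2229}} \left(- \frac{1}{1301146}\right) = - \frac{466}{1387331} + - \frac{3114041}{\frac{5}{2229}} \left(- \frac{1}{1301146}\right) = - \frac{466}{1387331} + \left(-3114041\right) \frac{2229}{5} \left(- \frac{1}{1301146}\right) = - \frac{466}{1387331} - - \frac{991599627}{929390} = - \frac{466}{1387331} + \frac{991599627}{929390} = \frac{125061497184527}{117215596190}$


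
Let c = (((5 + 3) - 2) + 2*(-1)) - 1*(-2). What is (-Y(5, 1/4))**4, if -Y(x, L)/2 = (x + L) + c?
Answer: 4100625/16 ≈ 2.5629e+5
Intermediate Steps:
c = 6 (c = ((8 - 2) - 2) + 2 = (6 - 2) + 2 = 4 + 2 = 6)
Y(x, L) = -12 - 2*L - 2*x (Y(x, L) = -2*((x + L) + 6) = -2*((L + x) + 6) = -2*(6 + L + x) = -12 - 2*L - 2*x)
(-Y(5, 1/4))**4 = (-(-12 - 2/4 - 2*5))**4 = (-(-12 - 2*1/4 - 10))**4 = (-(-12 - 1/2 - 10))**4 = (-1*(-45/2))**4 = (45/2)**4 = 4100625/16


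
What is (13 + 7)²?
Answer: 400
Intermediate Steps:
(13 + 7)² = 20² = 400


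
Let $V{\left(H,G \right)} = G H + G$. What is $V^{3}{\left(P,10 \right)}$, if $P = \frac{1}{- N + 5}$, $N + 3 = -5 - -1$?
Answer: $\frac{274625}{216} \approx 1271.4$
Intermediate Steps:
$N = -7$ ($N = -3 - 4 = -7$)
$P = \frac{1}{12}$ ($P = \frac{1}{\left(-1\right) \left(-7\right) + 5} = \frac{1}{7 + 5} = \frac{1}{12} \approx 0.083333$)
$V{\left(H,G \right)} = G + G H$
$V^{3}{\left(P,10 \right)} = \left(10 \left(1 + \frac{1}{12}\right)\right)^{3} = \left(10 \cdot \frac{13}{12}\right)^{3} = \left(\frac{65}{6}\right)^{3} = \frac{274625}{216}$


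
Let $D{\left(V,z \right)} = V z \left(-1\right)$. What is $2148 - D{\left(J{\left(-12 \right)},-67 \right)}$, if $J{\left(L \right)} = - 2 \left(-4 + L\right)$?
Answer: $4$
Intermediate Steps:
$J{\left(L \right)} = 8 - 2 L$
$D{\left(V,z \right)} = - V z$
$2148 - D{\left(J{\left(-12 \right)},-67 \right)} = 2148 - \left(-1\right) \left(8 - -24\right) \left(-67\right) = 2148 - \left(-1\right) \left(8 + 24\right) \left(-67\right) = 2148 - \left(-1\right) 32 \left(-67\right) = 2148 - 2144 = 4$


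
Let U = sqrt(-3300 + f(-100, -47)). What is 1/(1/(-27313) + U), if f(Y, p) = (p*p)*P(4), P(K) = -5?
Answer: -27313/10701369555306 - 745999969*I*sqrt(14345)/10701369555306 ≈ -2.5523e-9 - 0.0083493*I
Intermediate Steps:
f(Y, p) = -5*p**2 (f(Y, p) = (p*p)*(-5) = p**2*(-5) = -5*p**2)
U = I*sqrt(14345) (U = sqrt(-3300 - 5*(-47)**2) = sqrt(-3300 - 5*2209) = sqrt(-3300 - 11045) = sqrt(-14345) = I*sqrt(14345) ≈ 119.77*I)
1/(1/(-27313) + U) = 1/(1/(-27313) + I*sqrt(14345)) = 1/(-1/27313 + I*sqrt(14345))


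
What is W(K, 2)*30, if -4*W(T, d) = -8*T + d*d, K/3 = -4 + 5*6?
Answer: 4650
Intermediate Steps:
K = 78 (K = 3*(-4 + 5*6) = 3*(-4 + 30) = 3*26 = 78)
W(T, d) = 2*T - d**2/4 (W(T, d) = -(-8*T + d*d)/4 = -(-8*T + d**2)/4 = -(d**2 - 8*T)/4 = 2*T - d**2/4)
W(K, 2)*30 = (2*78 - 1/4*2**2)*30 = (156 - 1/4*4)*30 = (156 - 1)*30 = 155*30 = 4650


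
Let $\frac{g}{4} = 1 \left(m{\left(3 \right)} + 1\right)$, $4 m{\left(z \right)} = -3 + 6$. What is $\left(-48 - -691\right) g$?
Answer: $4501$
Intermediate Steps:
$m{\left(z \right)} = \frac{3}{4}$ ($m{\left(z \right)} = \frac{-3 + 6}{4} = \frac{1}{4} \cdot 3 = \frac{3}{4}$)
$g = 7$ ($g = 4 \cdot 1 \left(\frac{3}{4} + 1\right) = 4 \cdot 1 \cdot \frac{7}{4} = 4 \cdot \frac{7}{4} = 7$)
$\left(-48 - -691\right) g = \left(-48 - -691\right) 7 = \left(-48 + 691\right) 7 = 643 \cdot 7 = 4501$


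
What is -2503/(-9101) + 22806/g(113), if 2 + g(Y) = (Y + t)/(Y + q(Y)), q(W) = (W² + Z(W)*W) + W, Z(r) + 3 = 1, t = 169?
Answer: -189302664389/16418204 ≈ -11530.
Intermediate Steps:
Z(r) = -2 (Z(r) = -3 + 1 = -2)
q(W) = W² - W (q(W) = (W² - 2*W) + W = W² - W)
g(Y) = -2 + (169 + Y)/(Y + Y*(-1 + Y)) (g(Y) = -2 + (Y + 169)/(Y + Y*(-1 + Y)) = -2 + (169 + Y)/(Y + Y*(-1 + Y)))
-2503/(-9101) + 22806/g(113) = -2503/(-9101) + 22806/(-2 + 1/113 + 169/113²) = -2503*(-1/9101) + 22806/(-2 + 1/113 + 169*(1/12769)) = 2503/9101 + 22806/(-2 + 1/113 + 169/12769) = 2503/9101 + 22806/(-25256/12769) = 2503/9101 + 22806*(-12769/25256) = 2503/9101 - 20800701/1804 = -189302664389/16418204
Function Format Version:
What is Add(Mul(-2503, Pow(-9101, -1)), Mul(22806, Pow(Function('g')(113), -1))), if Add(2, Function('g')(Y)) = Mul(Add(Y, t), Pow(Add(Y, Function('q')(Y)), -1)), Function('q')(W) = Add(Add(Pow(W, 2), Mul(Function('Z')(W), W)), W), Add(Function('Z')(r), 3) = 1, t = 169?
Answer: Rational(-189302664389, 16418204) ≈ -11530.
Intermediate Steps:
Function('Z')(r) = -2 (Function('Z')(r) = Add(-3, 1) = -2)
Function('q')(W) = Add(Pow(W, 2), Mul(-1, W)) (Function('q')(W) = Add(Add(Pow(W, 2), Mul(-2, W)), W) = Add(Pow(W, 2), Mul(-1, W)))
Function('g')(Y) = Add(-2, Mul(Pow(Add(Y, Mul(Y, Add(-1, Y))), -1), Add(169, Y))) (Function('g')(Y) = Add(-2, Mul(Add(Y, 169), Pow(Add(Y, Mul(Y, Add(-1, Y))), -1))) = Add(-2, Mul(Add(169, Y), Pow(Add(Y, Mul(Y, Add(-1, Y))), -1))) = Add(-2, Mul(Pow(Add(Y, Mul(Y, Add(-1, Y))), -1), Add(169, Y))))
Add(Mul(-2503, Pow(-9101, -1)), Mul(22806, Pow(Function('g')(113), -1))) = Add(Mul(-2503, Pow(-9101, -1)), Mul(22806, Pow(Add(-2, Pow(113, -1), Mul(169, Pow(113, -2))), -1))) = Add(Mul(-2503, Rational(-1, 9101)), Mul(22806, Pow(Add(-2, Rational(1, 113), Mul(169, Rational(1, 12769))), -1))) = Add(Rational(2503, 9101), Mul(22806, Pow(Add(-2, Rational(1, 113), Rational(169, 12769)), -1))) = Add(Rational(2503, 9101), Mul(22806, Pow(Rational(-25256, 12769), -1))) = Add(Rational(2503, 9101), Mul(22806, Rational(-12769, 25256))) = Add(Rational(2503, 9101), Rational(-20800701, 1804)) = Rational(-189302664389, 16418204)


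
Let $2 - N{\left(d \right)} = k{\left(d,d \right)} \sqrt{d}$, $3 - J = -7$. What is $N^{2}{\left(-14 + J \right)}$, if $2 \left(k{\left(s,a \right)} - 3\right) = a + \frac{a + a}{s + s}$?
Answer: $\left(2 - 3 i\right)^{2} \approx -5.0 - 12.0 i$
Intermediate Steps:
$J = 10$ ($J = 3 - -7 = 3 + 7 = 10$)
$k{\left(s,a \right)} = 3 + \frac{a}{2} + \frac{a}{2 s}$ ($k{\left(s,a \right)} = 3 + \frac{a + \frac{a + a}{s + s}}{2} = 3 + \frac{a + \frac{2 a}{2 s}}{2} = 3 + \frac{a + 2 a \frac{1}{2 s}}{2} = 3 + \frac{a + \frac{a}{s}}{2} = 3 + \left(\frac{a}{2} + \frac{a}{2 s}\right) = 3 + \frac{a}{2} + \frac{a}{2 s}$)
$N{\left(d \right)} = 2 - \frac{d + d \left(6 + d\right)}{2 \sqrt{d}}$ ($N{\left(d \right)} = 2 - \frac{d + d \left(6 + d\right)}{2 d} \sqrt{d} = 2 - \frac{d + d \left(6 + d\right)}{2 \sqrt{d}}$)
$N^{2}{\left(-14 + J \right)} = \left(2 - \frac{7 \sqrt{-14 + 10}}{2} - \frac{\left(-14 + 10\right)^{\frac{3}{2}}}{2}\right)^{2} = \left(2 - \frac{7 \sqrt{-4}}{2} - \frac{\left(-4\right)^{\frac{3}{2}}}{2}\right)^{2} = \left(2 - \frac{7 \cdot 2 i}{2} - \frac{\left(-8\right) i}{2}\right)^{2} = \left(2 - 7 i + 4 i\right)^{2} = \left(2 - 3 i\right)^{2}$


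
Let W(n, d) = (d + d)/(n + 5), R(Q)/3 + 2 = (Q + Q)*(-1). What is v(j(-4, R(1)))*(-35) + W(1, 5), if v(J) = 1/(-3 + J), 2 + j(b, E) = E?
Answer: 190/51 ≈ 3.7255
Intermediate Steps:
R(Q) = -6 - 6*Q (R(Q) = -6 + 3*((Q + Q)*(-1)) = -6 + 3*((2*Q)*(-1)) = -6 + 3*(-2*Q) = -6 - 6*Q)
j(b, E) = -2 + E
W(n, d) = 2*d/(5 + n) (W(n, d) = (2*d)/(5 + n) = 2*d/(5 + n))
v(j(-4, R(1)))*(-35) + W(1, 5) = -35/(-3 + (-2 + (-6 - 6*1))) + 2*5/(5 + 1) = -35/(-3 + (-2 + (-6 - 6))) + 2*5/6 = -35/(-3 + (-2 - 12)) + 2*5*(1/6) = -35/(-3 - 14) + 5/3 = -35/(-17) + 5/3 = -1/17*(-35) + 5/3 = 35/17 + 5/3 = 190/51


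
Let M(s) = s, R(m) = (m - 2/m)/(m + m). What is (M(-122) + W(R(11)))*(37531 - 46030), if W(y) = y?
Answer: 249913095/242 ≈ 1.0327e+6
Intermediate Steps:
R(m) = (m - 2/m)/(2*m) (R(m) = (m - 2/m)/((2*m)) = (m - 2/m)*(1/(2*m)) = (m - 2/m)/(2*m))
(M(-122) + W(R(11)))*(37531 - 46030) = (-122 + (½ - 1/11²))*(37531 - 46030) = (-122 + (½ - 1*1/121))*(-8499) = (-122 + (½ - 1/121))*(-8499) = (-122 + 119/242)*(-8499) = -29405/242*(-8499) = 249913095/242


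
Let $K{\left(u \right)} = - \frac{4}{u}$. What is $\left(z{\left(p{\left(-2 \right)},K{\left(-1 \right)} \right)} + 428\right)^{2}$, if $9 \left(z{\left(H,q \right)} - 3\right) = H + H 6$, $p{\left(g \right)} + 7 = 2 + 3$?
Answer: $\frac{14938225}{81} \approx 1.8442 \cdot 10^{5}$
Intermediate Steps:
$p{\left(g \right)} = -2$ ($p{\left(g \right)} = -7 + \left(2 + 3\right) = -7 + 5 = -2$)
$z{\left(H,q \right)} = 3 + \frac{7 H}{9}$ ($z{\left(H,q \right)} = 3 + \frac{H + H 6}{9} = 3 + \frac{H + 6 H}{9} = 3 + \frac{7 H}{9}$)
$\left(z{\left(p{\left(-2 \right)},K{\left(-1 \right)} \right)} + 428\right)^{2} = \left(\left(3 + \frac{7}{9} \left(-2\right)\right) + 428\right)^{2} = \left(\left(3 - \frac{14}{9}\right) + 428\right)^{2} = \left(\frac{13}{9} + 428\right)^{2} = \left(\frac{3865}{9}\right)^{2} = \frac{14938225}{81}$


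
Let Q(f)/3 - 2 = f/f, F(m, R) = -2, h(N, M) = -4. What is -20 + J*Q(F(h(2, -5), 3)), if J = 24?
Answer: 196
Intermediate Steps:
Q(f) = 9 (Q(f) = 6 + 3*(f/f) = 6 + 3*1 = 6 + 3 = 9)
-20 + J*Q(F(h(2, -5), 3)) = -20 + 24*9 = -20 + 216 = 196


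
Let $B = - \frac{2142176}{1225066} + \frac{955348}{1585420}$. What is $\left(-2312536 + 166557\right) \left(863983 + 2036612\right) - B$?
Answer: $- \frac{1511215481627528125408456}{242780517215} \approx -6.2246 \cdot 10^{12}$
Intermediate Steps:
$B = - \frac{278235540119}{242780517215}$ ($B = \left(-2142176\right) \frac{1}{1225066} + 955348 \cdot \frac{1}{1585420} = - \frac{1071088}{612533} + \frac{238837}{396355} = - \frac{278235540119}{242780517215} \approx -1.146$)
$\left(-2312536 + 166557\right) \left(863983 + 2036612\right) - B = \left(-2312536 + 166557\right) \left(863983 + 2036612\right) - - \frac{278235540119}{242780517215} = \left(-2145979\right) 2900595 + \frac{278235540119}{242780517215} = -6224615957505 + \frac{278235540119}{242780517215} = - \frac{1511215481627528125408456}{242780517215}$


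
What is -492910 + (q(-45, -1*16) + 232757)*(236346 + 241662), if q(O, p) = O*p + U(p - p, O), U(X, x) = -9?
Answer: 111599078834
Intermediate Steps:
q(O, p) = -9 + O*p (q(O, p) = O*p - 9 = -9 + O*p)
-492910 + (q(-45, -1*16) + 232757)*(236346 + 241662) = -492910 + ((-9 - (-45)*16) + 232757)*(236346 + 241662) = -492910 + ((-9 - 45*(-16)) + 232757)*478008 = -492910 + ((-9 + 720) + 232757)*478008 = -492910 + (711 + 232757)*478008 = -492910 + 233468*478008 = -492910 + 111599571744 = 111599078834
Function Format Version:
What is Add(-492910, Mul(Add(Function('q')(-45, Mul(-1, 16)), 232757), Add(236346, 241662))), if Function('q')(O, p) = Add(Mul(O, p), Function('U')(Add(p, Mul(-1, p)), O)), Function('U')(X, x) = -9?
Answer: 111599078834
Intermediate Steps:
Function('q')(O, p) = Add(-9, Mul(O, p)) (Function('q')(O, p) = Add(Mul(O, p), -9) = Add(-9, Mul(O, p)))
Add(-492910, Mul(Add(Function('q')(-45, Mul(-1, 16)), 232757), Add(236346, 241662))) = Add(-492910, Mul(Add(Add(-9, Mul(-45, Mul(-1, 16))), 232757), Add(236346, 241662))) = Add(-492910, Mul(Add(Add(-9, Mul(-45, -16)), 232757), 478008)) = Add(-492910, Mul(Add(Add(-9, 720), 232757), 478008)) = Add(-492910, Mul(Add(711, 232757), 478008)) = Add(-492910, Mul(233468, 478008)) = Add(-492910, 111599571744) = 111599078834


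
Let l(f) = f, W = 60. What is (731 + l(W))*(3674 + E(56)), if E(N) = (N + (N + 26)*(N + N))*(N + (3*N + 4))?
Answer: 1669321654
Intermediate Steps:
E(N) = (4 + 4*N)*(N + 2*N*(26 + N)) (E(N) = (N + (26 + N)*(2*N))*(N + (4 + 3*N)) = (N + 2*N*(26 + N))*(4 + 4*N) = (4 + 4*N)*(N + 2*N*(26 + N)))
(731 + l(W))*(3674 + E(56)) = (731 + 60)*(3674 + 4*56*(53 + 2*56² + 55*56)) = 791*(3674 + 4*56*(53 + 2*3136 + 3080)) = 791*(3674 + 4*56*(53 + 6272 + 3080)) = 791*(3674 + 4*56*9405) = 791*(3674 + 2106720) = 791*2110394 = 1669321654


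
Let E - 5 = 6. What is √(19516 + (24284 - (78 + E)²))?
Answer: √35879 ≈ 189.42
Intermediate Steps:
E = 11 (E = 5 + 6 = 11)
√(19516 + (24284 - (78 + E)²)) = √(19516 + (24284 - (78 + 11)²)) = √(19516 + (24284 - 1*89²)) = √(19516 + (24284 - 1*7921)) = √(19516 + (24284 - 7921)) = √(19516 + 16363) = √35879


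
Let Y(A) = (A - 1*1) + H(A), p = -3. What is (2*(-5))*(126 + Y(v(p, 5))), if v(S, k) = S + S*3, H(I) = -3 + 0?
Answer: -1100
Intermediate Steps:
H(I) = -3
v(S, k) = 4*S (v(S, k) = S + 3*S = 4*S)
Y(A) = -4 + A (Y(A) = (A - 1*1) - 3 = (A - 1) - 3 = (-1 + A) - 3 = -4 + A)
(2*(-5))*(126 + Y(v(p, 5))) = (2*(-5))*(126 + (-4 + 4*(-3))) = -10*(126 + (-4 - 12)) = -10*(126 - 16) = -10*110 = -1100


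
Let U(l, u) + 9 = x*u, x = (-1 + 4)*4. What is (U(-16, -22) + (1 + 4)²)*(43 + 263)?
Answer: -75888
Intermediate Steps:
x = 12 (x = 3*4 = 12)
U(l, u) = -9 + 12*u
(U(-16, -22) + (1 + 4)²)*(43 + 263) = ((-9 + 12*(-22)) + (1 + 4)²)*(43 + 263) = ((-9 - 264) + 5²)*306 = (-273 + 25)*306 = -248*306 = -75888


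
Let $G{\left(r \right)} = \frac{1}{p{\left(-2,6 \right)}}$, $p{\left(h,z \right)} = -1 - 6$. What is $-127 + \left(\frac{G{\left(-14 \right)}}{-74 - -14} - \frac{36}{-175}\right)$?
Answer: $- \frac{266263}{2100} \approx -126.79$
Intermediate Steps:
$p{\left(h,z \right)} = -7$ ($p{\left(h,z \right)} = -1 - 6 = -7$)
$G{\left(r \right)} = - \frac{1}{7}$ ($G{\left(r \right)} = \frac{1}{-7} = - \frac{1}{7}$)
$-127 + \left(\frac{G{\left(-14 \right)}}{-74 - -14} - \frac{36}{-175}\right) = -127 - \left(- \frac{36}{175} + \frac{1}{7 \left(-74 - -14\right)}\right) = -127 - \left(- \frac{36}{175} + \frac{1}{7 \left(-74 + 14\right)}\right) = -127 + \left(- \frac{1}{7 \left(-60\right)} + \frac{36}{175}\right) = -127 + \left(\left(- \frac{1}{7}\right) \left(- \frac{1}{60}\right) + \frac{36}{175}\right) = -127 + \left(\frac{1}{420} + \frac{36}{175}\right) = -127 + \frac{437}{2100} = - \frac{266263}{2100}$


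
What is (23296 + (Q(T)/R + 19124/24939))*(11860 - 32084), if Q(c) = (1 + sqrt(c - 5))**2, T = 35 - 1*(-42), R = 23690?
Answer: -139180011272434304/295402455 - 121344*sqrt(2)/11845 ≈ -4.7115e+8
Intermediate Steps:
T = 77 (T = 35 + 42 = 77)
Q(c) = (1 + sqrt(-5 + c))**2
(23296 + (Q(T)/R + 19124/24939))*(11860 - 32084) = (23296 + ((1 + sqrt(-5 + 77))**2/23690 + 19124/24939))*(11860 - 32084) = (23296 + ((1 + sqrt(72))**2*(1/23690) + 19124*(1/24939)))*(-20224) = (23296 + ((1 + 6*sqrt(2))**2*(1/23690) + 19124/24939))*(-20224) = (23296 + ((1 + 6*sqrt(2))**2/23690 + 19124/24939))*(-20224) = (23296 + (19124/24939 + (1 + 6*sqrt(2))**2/23690))*(-20224) = (580998068/24939 + (1 + 6*sqrt(2))**2/23690)*(-20224) = -11750104927232/24939 - 10112*(1 + 6*sqrt(2))**2/11845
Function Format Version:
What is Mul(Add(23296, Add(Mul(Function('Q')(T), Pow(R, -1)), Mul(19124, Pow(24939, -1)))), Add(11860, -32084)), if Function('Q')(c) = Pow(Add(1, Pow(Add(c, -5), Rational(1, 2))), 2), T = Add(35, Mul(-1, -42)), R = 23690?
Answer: Add(Rational(-139180011272434304, 295402455), Mul(Rational(-121344, 11845), Pow(2, Rational(1, 2)))) ≈ -4.7115e+8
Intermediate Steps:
T = 77 (T = Add(35, 42) = 77)
Function('Q')(c) = Pow(Add(1, Pow(Add(-5, c), Rational(1, 2))), 2)
Mul(Add(23296, Add(Mul(Function('Q')(T), Pow(R, -1)), Mul(19124, Pow(24939, -1)))), Add(11860, -32084)) = Mul(Add(23296, Add(Mul(Pow(Add(1, Pow(Add(-5, 77), Rational(1, 2))), 2), Pow(23690, -1)), Mul(19124, Pow(24939, -1)))), Add(11860, -32084)) = Mul(Add(23296, Add(Mul(Pow(Add(1, Pow(72, Rational(1, 2))), 2), Rational(1, 23690)), Mul(19124, Rational(1, 24939)))), -20224) = Mul(Add(23296, Add(Mul(Pow(Add(1, Mul(6, Pow(2, Rational(1, 2)))), 2), Rational(1, 23690)), Rational(19124, 24939))), -20224) = Mul(Add(23296, Add(Mul(Rational(1, 23690), Pow(Add(1, Mul(6, Pow(2, Rational(1, 2)))), 2)), Rational(19124, 24939))), -20224) = Mul(Add(23296, Add(Rational(19124, 24939), Mul(Rational(1, 23690), Pow(Add(1, Mul(6, Pow(2, Rational(1, 2)))), 2)))), -20224) = Mul(Add(Rational(580998068, 24939), Mul(Rational(1, 23690), Pow(Add(1, Mul(6, Pow(2, Rational(1, 2)))), 2))), -20224) = Add(Rational(-11750104927232, 24939), Mul(Rational(-10112, 11845), Pow(Add(1, Mul(6, Pow(2, Rational(1, 2)))), 2)))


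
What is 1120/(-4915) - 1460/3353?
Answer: -2186252/3295999 ≈ -0.66331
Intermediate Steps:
1120/(-4915) - 1460/3353 = 1120*(-1/4915) - 1460*1/3353 = -224/983 - 1460/3353 = -2186252/3295999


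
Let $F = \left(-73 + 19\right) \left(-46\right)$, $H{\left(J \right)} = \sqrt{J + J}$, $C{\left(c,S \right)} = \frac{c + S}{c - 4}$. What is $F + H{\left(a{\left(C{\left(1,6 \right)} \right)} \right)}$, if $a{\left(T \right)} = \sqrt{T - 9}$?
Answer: $2484 + \frac{6^{\frac{3}{4}} \sqrt[4]{17} \sqrt{i}}{3} \approx 2485.8 + 1.8348 i$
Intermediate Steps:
$C{\left(c,S \right)} = \frac{S + c}{-4 + c}$
$a{\left(T \right)} = \sqrt{-9 + T}$
$H{\left(J \right)} = \sqrt{2} \sqrt{J}$ ($H{\left(J \right)} = \sqrt{2 J} = \sqrt{2} \sqrt{J}$)
$F = 2484$ ($F = \left(-54\right) \left(-46\right) = 2484$)
$F + H{\left(a{\left(C{\left(1,6 \right)} \right)} \right)} = 2484 + \sqrt{2} \sqrt{\sqrt{-9 + \frac{6 + 1}{-4 + 1}}} = 2484 + \sqrt{2} \sqrt{\sqrt{-9 + \frac{1}{-3} \cdot 7}} = 2484 + \sqrt{2} \sqrt{\sqrt{-9 - \frac{7}{3}}} = 2484 + \sqrt{2} \sqrt{\sqrt{- \frac{34}{3}}} = 2484 + \sqrt{2} \sqrt{\frac{i \sqrt{102}}{3}} = 2484 + \sqrt{2} \frac{3^{\frac{3}{4}} \sqrt[4]{34} \sqrt{i}}{3} = 2484 + \frac{6^{\frac{3}{4}} \sqrt[4]{17} \sqrt{i}}{3}$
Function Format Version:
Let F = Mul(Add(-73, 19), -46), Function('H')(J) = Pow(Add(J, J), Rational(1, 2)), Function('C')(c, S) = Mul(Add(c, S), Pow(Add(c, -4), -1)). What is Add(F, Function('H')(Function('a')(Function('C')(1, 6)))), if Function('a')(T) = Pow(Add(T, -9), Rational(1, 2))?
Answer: Add(2484, Mul(Rational(1, 3), Pow(6, Rational(3, 4)), Pow(17, Rational(1, 4)), Pow(I, Rational(1, 2)))) ≈ Add(2485.8, Mul(1.8348, I))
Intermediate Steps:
Function('C')(c, S) = Mul(Pow(Add(-4, c), -1), Add(S, c)) (Function('C')(c, S) = Mul(Add(S, c), Pow(Add(-4, c), -1)) = Mul(Pow(Add(-4, c), -1), Add(S, c)))
Function('a')(T) = Pow(Add(-9, T), Rational(1, 2))
Function('H')(J) = Mul(Pow(2, Rational(1, 2)), Pow(J, Rational(1, 2))) (Function('H')(J) = Pow(Mul(2, J), Rational(1, 2)) = Mul(Pow(2, Rational(1, 2)), Pow(J, Rational(1, 2))))
F = 2484 (F = Mul(-54, -46) = 2484)
Add(F, Function('H')(Function('a')(Function('C')(1, 6)))) = Add(2484, Mul(Pow(2, Rational(1, 2)), Pow(Pow(Add(-9, Mul(Pow(Add(-4, 1), -1), Add(6, 1))), Rational(1, 2)), Rational(1, 2)))) = Add(2484, Mul(Pow(2, Rational(1, 2)), Pow(Pow(Add(-9, Mul(Pow(-3, -1), 7)), Rational(1, 2)), Rational(1, 2)))) = Add(2484, Mul(Pow(2, Rational(1, 2)), Pow(Pow(Add(-9, Mul(Rational(-1, 3), 7)), Rational(1, 2)), Rational(1, 2)))) = Add(2484, Mul(Pow(2, Rational(1, 2)), Pow(Pow(Add(-9, Rational(-7, 3)), Rational(1, 2)), Rational(1, 2)))) = Add(2484, Mul(Pow(2, Rational(1, 2)), Pow(Pow(Rational(-34, 3), Rational(1, 2)), Rational(1, 2)))) = Add(2484, Mul(Pow(2, Rational(1, 2)), Pow(Mul(Rational(1, 3), I, Pow(102, Rational(1, 2))), Rational(1, 2)))) = Add(2484, Mul(Pow(2, Rational(1, 2)), Mul(Rational(1, 3), Pow(3, Rational(3, 4)), Pow(34, Rational(1, 4)), Pow(I, Rational(1, 2))))) = Add(2484, Mul(Rational(1, 3), Pow(6, Rational(3, 4)), Pow(17, Rational(1, 4)), Pow(I, Rational(1, 2))))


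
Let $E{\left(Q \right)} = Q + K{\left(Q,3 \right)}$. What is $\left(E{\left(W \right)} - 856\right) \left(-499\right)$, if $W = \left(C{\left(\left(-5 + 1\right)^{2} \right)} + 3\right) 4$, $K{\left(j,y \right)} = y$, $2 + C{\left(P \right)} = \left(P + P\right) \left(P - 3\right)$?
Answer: $-406685$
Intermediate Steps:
$C{\left(P \right)} = -2 + 2 P \left(-3 + P\right)$ ($C{\left(P \right)} = -2 + \left(P + P\right) \left(P - 3\right) = -2 + 2 P \left(-3 + P\right)$)
$W = 1668$ ($W = \left(\left(-2 - 6 \left(-5 + 1\right)^{2} + 2 \left(\left(-5 + 1\right)^{2}\right)^{2}\right) + 3\right) 4 = \left(\left(-2 - 6 \left(-4\right)^{2} + 2 \left(\left(-4\right)^{2}\right)^{2}\right) + 3\right) 4 = \left(\left(-2 - 96 + 2 \cdot 16^{2}\right) + 3\right) 4 = \left(\left(-2 - 96 + 2 \cdot 256\right) + 3\right) 4 = \left(\left(-2 - 96 + 512\right) + 3\right) 4 = \left(414 + 3\right) 4 = 417 \cdot 4 = 1668$)
$E{\left(Q \right)} = 3 + Q$ ($E{\left(Q \right)} = Q + 3 = 3 + Q$)
$\left(E{\left(W \right)} - 856\right) \left(-499\right) = \left(\left(3 + 1668\right) - 856\right) \left(-499\right) = \left(1671 - 856\right) \left(-499\right) = 815 \left(-499\right) = -406685$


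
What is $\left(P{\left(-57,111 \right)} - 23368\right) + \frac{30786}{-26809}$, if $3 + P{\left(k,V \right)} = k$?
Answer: $- \frac{628112038}{26809} \approx -23429.0$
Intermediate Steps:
$P{\left(k,V \right)} = -3 + k$
$\left(P{\left(-57,111 \right)} - 23368\right) + \frac{30786}{-26809} = \left(\left(-3 - 57\right) - 23368\right) + \frac{30786}{-26809} = \left(-60 - 23368\right) + 30786 \left(- \frac{1}{26809}\right) = -23428 - \frac{30786}{26809} = - \frac{628112038}{26809}$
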